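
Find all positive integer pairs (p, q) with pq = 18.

The positive divisors of 18 are: 1, 2, 3, 6, 9, 18.
Each divisor d gives the pair (d, 18/d):
(1, 18), (2, 9), (3, 6), (6, 3), (9, 2), (18, 1)

(1, 18), (2, 9), (3, 6), (6, 3), (9, 2), (18, 1)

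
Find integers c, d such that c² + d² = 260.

We need to find integers c, d > 0 such that c² + d² = 260.
Trying c = 2: d² = 260 - 2² = 260 - 4 = 256
d = 16
Check: 2² + 16² = 4 + 256 = 260 ✓

260 = 2² + 16²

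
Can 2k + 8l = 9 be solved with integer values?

Step 1: Compute gcd(2, 8).
gcd(2, 8) = 2

Step 2: Check divisibility.
Does 2 divide 9? 9 = 2 x 4 + 1, so no.

By the theorem on linear Diophantine equations, 2k + 8l = 9 has integer solutions if and only if gcd(2, 8) divides 9. Since 2 does not divide 9, no solutions exist.

No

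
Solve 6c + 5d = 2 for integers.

Step 1: Check solvability.
gcd(6, 5) = 1
Since 1 divides 2, solutions exist.

Step 2: Apply extended Euclidean algorithm to find gcd.
We find integers such that 6*x0 + 5*y0 = 1

Step 3: Scale the particular solution.
Multiply by 2/1 = 2:
c = 2, d = -2

Step 4: Verify.
6*(2) + 5*(-2) = 2 = 2 ✓

c = 2, d = -2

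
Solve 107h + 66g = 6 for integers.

Step 1: Check solvability.
gcd(107, 66) = 1
Since 1 divides 6, solutions exist.

Step 2: Apply extended Euclidean algorithm to find gcd.
We find integers such that 107*x0 + 66*y0 = 1

Step 3: Scale the particular solution.
Multiply by 6/1 = 6:
h = 174, g = -282

Step 4: Verify.
107*(174) + 66*(-282) = 6 = 6 ✓

h = 174, g = -282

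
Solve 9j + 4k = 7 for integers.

Step 1: Check solvability.
gcd(9, 4) = 1
Since 1 divides 7, solutions exist.

Step 2: Apply extended Euclidean algorithm to find gcd.
We find integers such that 9*x0 + 4*y0 = 1

Step 3: Scale the particular solution.
Multiply by 7/1 = 7:
j = 7, k = -14

Step 4: Verify.
9*(7) + 4*(-14) = 7 = 7 ✓

j = 7, k = -14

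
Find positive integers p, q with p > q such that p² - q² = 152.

Factor: p² - q² = (p+q)(p-q) = 152.
We need two factors of 152 with the same parity.
Use p+q = 76 and p-q = 2 (product 76·2 = 152).
Adding: 2p = 78, so p = 39.
Subtracting: 2q = 74, so q = 37.
Check: 39² - 37² = 1521 - 1369 = 152 ✓

p = 39, q = 37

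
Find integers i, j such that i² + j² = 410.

We need to find integers i, j > 0 such that i² + j² = 410.
Trying i = 7: j² = 410 - 7² = 410 - 49 = 361
j = 19
Check: 7² + 19² = 49 + 361 = 410 ✓

410 = 7² + 19²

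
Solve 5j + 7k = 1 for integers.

Step 1: Check solvability.
gcd(5, 7) = 1
Since 1 divides 1, solutions exist.

Step 2: Apply extended Euclidean algorithm to find gcd.
We find integers such that 5*x0 + 7*y0 = 1

Step 3: Scale the particular solution.
Multiply by 1/1 = 1:
j = 3, k = -2

Step 4: Verify.
5*(3) + 7*(-2) = 1 = 1 ✓

j = 3, k = -2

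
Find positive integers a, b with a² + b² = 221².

We need a² + b² = 221² = 48841.
Trying: 171² + 140² = 29241 + 19600 = 48841 ✓

(171, 140, 221)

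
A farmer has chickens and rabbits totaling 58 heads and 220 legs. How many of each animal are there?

Let c = chickens, r = rabbits.
Heads: c + r = 58
Legs: 2c + 4r = 220
From the first equation, c = 58 - r. Substitute:
2(58 - r) + 4r = 220
116 + 2r = 220
r = (220 - 116)/2 = 52
c = 58 - 52 = 6

Chickens: 6, Rabbits: 52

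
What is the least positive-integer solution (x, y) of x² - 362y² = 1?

We seek the smallest positive integers (x, y) with x² - 362y² = 1, i.e., x² = 362y² + 1.
Try successive y values:
y = 1: x² = 362·1² + 1 = 363, not a perfect square
y = 2: x² = 362·2² + 1 = 1449, not a perfect square
y = 3: x² = 362·3² + 1 = 3259, not a perfect square
... continuing the search (or via continued fractions) ...
y = 38: x² = 362·38² + 1 = 522729, x = 723 ✓

Verify: 723² - 362·38² = 522729 - 522728 = 1 ✓

x = 723, y = 38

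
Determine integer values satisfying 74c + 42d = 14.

Step 1: Check solvability.
gcd(74, 42) = 2
Since 2 divides 14, solutions exist.

Step 2: Apply extended Euclidean algorithm to find gcd.
We find integers such that 74*x0 + 42*y0 = 2

Step 3: Scale the particular solution.
Multiply by 14/2 = 7:
c = 28, d = -49

Step 4: Verify.
74*(28) + 42*(-49) = 14 = 14 ✓

c = 28, d = -49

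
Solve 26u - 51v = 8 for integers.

Step 1: Check solvability.
gcd(26, 51) = 1
Since 1 divides 8, solutions exist.

Step 2: Apply extended Euclidean algorithm to find gcd.
We find integers such that 26*x0 + 51*y0 = 1

Step 3: Scale the particular solution.
Multiply by 8/1 = 8:
u = 16, v = 8

Step 4: Verify.
26*(16) - 51*(8) = 8 = 8 ✓

u = 16, v = 8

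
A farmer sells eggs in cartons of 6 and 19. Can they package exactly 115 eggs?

We need non-negative a, b with 6a + 19b = 115.
gcd(6, 19) = 1 divides 115.
Try a = 16: 19b = 115 - 96 = 19, so b = 1.
One way: 16 cartons of 6 and 1 cartons of 19.

Yes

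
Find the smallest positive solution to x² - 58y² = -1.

We need x² = 58y² - 1. Try successive y:
y = 1: x² = 58·1² - 1 = 57, not a perfect square
y = 2: x² = 58·2² - 1 = 231, not a perfect square
y = 3: x² = 58·3² - 1 = 521, not a perfect square
...
y = 13: x² = 58·13² - 1 = 9801 = 99² ✓
Check: 99² - 58·13² = 9801 - 9802 = -1 ✓

x = 99, y = 13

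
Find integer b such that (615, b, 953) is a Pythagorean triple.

b² = c² - a² = 953² - 615² = 908209 - 378225 = 529984
b = sqrt(529984) = 728

728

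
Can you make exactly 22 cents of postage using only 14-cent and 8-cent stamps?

We need non-negative x, y with 14x + 8y = 22.
gcd(14, 8) = 2 divides 22, so integer solutions exist.
Search for a non-negative one: x = 1 gives 8y = 22 - 14 = 8, so y = 1.
Check: 14·1 + 8·1 = 22 ✓

Yes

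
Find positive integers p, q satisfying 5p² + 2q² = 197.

Try small values of p and check whether (197 - 5p²)/2 is a perfect square.
p = 5: 5·5² = 125, so 2q² = 197 - 125 = 72, giving q² = 36, q = 6.
Check: 5·5² + 2·6² = 125 + 72 = 197 ✓

p = 5, q = 6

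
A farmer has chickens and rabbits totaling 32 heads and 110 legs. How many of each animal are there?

Let c = chickens, r = rabbits.
Heads: c + r = 32
Legs: 2c + 4r = 110
From the first equation, c = 32 - r. Substitute:
2(32 - r) + 4r = 110
64 + 2r = 110
r = (110 - 64)/2 = 23
c = 32 - 23 = 9

Chickens: 9, Rabbits: 23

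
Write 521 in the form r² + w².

We need to find integers r, w > 0 such that r² + w² = 521.
Trying r = 11: w² = 521 - 11² = 521 - 121 = 400
w = 20
Check: 11² + 20² = 121 + 400 = 521 ✓

521 = 11² + 20²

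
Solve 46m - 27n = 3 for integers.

Step 1: Check solvability.
gcd(46, 27) = 1
Since 1 divides 3, solutions exist.

Step 2: Apply extended Euclidean algorithm to find gcd.
We find integers such that 46*x0 + 27*y0 = 1

Step 3: Scale the particular solution.
Multiply by 3/1 = 3:
m = 30, n = 51

Step 4: Verify.
46*(30) - 27*(51) = 3 = 3 ✓

m = 30, n = 51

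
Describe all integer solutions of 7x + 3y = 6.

Step 1: Compute gcd(7, 3) = 1.
Since 1 divides 6, solutions exist.

Step 2: Find a particular solution using extended Euclidean algorithm.
We get x₀ = 6, y₀ = -12.
Check: 7*6 + 3*-12 = 6 = 6 ✓

Step 3: Write the general solution.
x = 6 + (3/1)t = 6 + 3t
y = -12 - (7/1)t = -12 - 7t
for any integer t.

x = 6 + 3t, y = -12 - 7t for integer t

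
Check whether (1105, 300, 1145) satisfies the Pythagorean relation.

Compute a² + b²:
1105² + 300² = 1221025 + 90000 = 1311025
Compute c²:
1145² = 1311025
Since 1311025 = 1311025, it is a Pythagorean triple.

Yes, it is a Pythagorean triple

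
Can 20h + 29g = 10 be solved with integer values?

Step 1: Compute gcd(20, 29).
gcd(20, 29) = 1

Step 2: Check divisibility.
Does 1 divide 10? 10 = 1 x 10, so yes.

By the theorem on linear Diophantine equations, 20h + 29g = 10 has integer solutions if and only if gcd(20, 29) divides 10. Since 1 | 10, solutions exist.

Yes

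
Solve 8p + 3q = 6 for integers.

Step 1: Check solvability.
gcd(8, 3) = 1
Since 1 divides 6, solutions exist.

Step 2: Apply extended Euclidean algorithm to find gcd.
We find integers such that 8*x0 + 3*y0 = 1

Step 3: Scale the particular solution.
Multiply by 6/1 = 6:
p = -6, q = 18

Step 4: Verify.
8*(-6) + 3*(18) = 6 = 6 ✓

p = -6, q = 18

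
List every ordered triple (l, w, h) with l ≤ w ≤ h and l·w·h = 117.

Iterate l from 1 to ⌊117^(1/3)⌋. For each l dividing 117, iterate w ≥ l with w dividing 117/l, and set h = 117/(l·w).
Triples found (4): (1×1×117), (1×3×39), (1×9×13), (3×3×13)

(1×1×117), (1×3×39), (1×9×13), (3×3×13)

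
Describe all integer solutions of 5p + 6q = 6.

Step 1: Compute gcd(5, 6) = 1.
Since 1 divides 6, solutions exist.

Step 2: Find a particular solution using extended Euclidean algorithm.
We get p₀ = -6, q₀ = 6.
Check: 5*-6 + 6*6 = 6 = 6 ✓

Step 3: Write the general solution.
p = -6 + (6/1)t = -6 + 6t
q = 6 - (5/1)t = 6 - 5t
for any integer t.

p = -6 + 6t, q = 6 - 5t for integer t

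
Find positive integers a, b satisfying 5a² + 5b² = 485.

Try small values of a and check whether (485 - 5a²)/5 is a perfect square.
a = 4: 5·4² = 80, so 5b² = 485 - 80 = 405, giving b² = 81, b = 9.
Check: 5·4² + 5·9² = 80 + 405 = 485 ✓

a = 4, b = 9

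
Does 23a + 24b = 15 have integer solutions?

Step 1: Compute gcd(23, 24).
gcd(23, 24) = 1

Step 2: Check divisibility.
Does 1 divide 15? 15 = 1 x 15, so yes.

By the theorem on linear Diophantine equations, 23a + 24b = 15 has integer solutions if and only if gcd(23, 24) divides 15. Since 1 | 15, solutions exist.

Yes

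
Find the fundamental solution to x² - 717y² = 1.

We seek the smallest positive integers (x, y) with x² - 717y² = 1, i.e., x² = 717y² + 1.
Try successive y values:
y = 1: x² = 717·1² + 1 = 718, not a perfect square
y = 2: x² = 717·2² + 1 = 2869, not a perfect square
y = 3: x² = 717·3² + 1 = 6454, not a perfect square
... continuing the search (or via continued fractions) ...
y = 261360: x² = 717·261360² + 1 = 48977588563201, x = 6998399 ✓

Verify: 6998399² - 717·261360² = 48977588563201 - 48977588563200 = 1 ✓

x = 6998399, y = 261360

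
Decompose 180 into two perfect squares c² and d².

We need to find integers c, d > 0 such that c² + d² = 180.
Trying c = 6: d² = 180 - 6² = 180 - 36 = 144
d = 12
Check: 6² + 12² = 36 + 144 = 180 ✓

180 = 6² + 12²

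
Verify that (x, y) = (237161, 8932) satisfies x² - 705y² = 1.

Compute x² = 237161² = 56245339921
Compute 705y² = 705·8932² = 705·79780624 = 56245339920
x² - 705y² = 56245339921 - 56245339920 = 1
Since this equals 1, (237161, 8932) is a solution.

Yes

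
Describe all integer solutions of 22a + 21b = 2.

Step 1: Compute gcd(22, 21) = 1.
Since 1 divides 2, solutions exist.

Step 2: Find a particular solution using extended Euclidean algorithm.
We get a₀ = 2, b₀ = -2.
Check: 22*2 + 21*-2 = 2 = 2 ✓

Step 3: Write the general solution.
a = 2 + (21/1)t = 2 + 21t
b = -2 - (22/1)t = -2 - 22t
for any integer t.

a = 2 + 21t, b = -2 - 22t for integer t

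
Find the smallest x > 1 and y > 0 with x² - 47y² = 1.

We seek the smallest positive integers (x, y) with x² - 47y² = 1, i.e., x² = 47y² + 1.
Try successive y values:
y = 1: x² = 47·1² + 1 = 48, not a perfect square
y = 2: x² = 47·2² + 1 = 189, not a perfect square
y = 3: x² = 47·3² + 1 = 424, not a perfect square
... continuing the search (or via continued fractions) ...
y = 7: x² = 47·7² + 1 = 2304, x = 48 ✓

Verify: 48² - 47·7² = 2304 - 2303 = 1 ✓

x = 48, y = 7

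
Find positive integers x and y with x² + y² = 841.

We need to find integers x, y > 0 such that x² + y² = 841.
Trying x = 20: y² = 841 - 20² = 841 - 400 = 441
y = 21
Check: 20² + 21² = 400 + 441 = 841 ✓

841 = 20² + 21²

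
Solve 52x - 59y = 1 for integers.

Step 1: Check solvability.
gcd(52, 59) = 1
Since 1 divides 1, solutions exist.

Step 2: Apply extended Euclidean algorithm to find gcd.
We find integers such that 52*x0 + 59*y0 = 1

Step 3: Scale the particular solution.
Multiply by 1/1 = 1:
x = -17, y = -15

Step 4: Verify.
52*(-17) - 59*(-15) = 1 = 1 ✓

x = -17, y = -15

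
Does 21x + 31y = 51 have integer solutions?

Step 1: Compute gcd(21, 31).
gcd(21, 31) = 1

Step 2: Check divisibility.
Does 1 divide 51? 51 = 1 x 51, so yes.

By the theorem on linear Diophantine equations, 21x + 31y = 51 has integer solutions if and only if gcd(21, 31) divides 51. Since 1 | 51, solutions exist.

Yes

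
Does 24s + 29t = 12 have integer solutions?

Step 1: Compute gcd(24, 29).
gcd(24, 29) = 1

Step 2: Check divisibility.
Does 1 divide 12? 12 = 1 x 12, so yes.

By the theorem on linear Diophantine equations, 24s + 29t = 12 has integer solutions if and only if gcd(24, 29) divides 12. Since 1 | 12, solutions exist.

Yes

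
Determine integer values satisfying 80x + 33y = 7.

Step 1: Check solvability.
gcd(80, 33) = 1
Since 1 divides 7, solutions exist.

Step 2: Apply extended Euclidean algorithm to find gcd.
We find integers such that 80*x0 + 33*y0 = 1

Step 3: Scale the particular solution.
Multiply by 7/1 = 7:
x = -49, y = 119

Step 4: Verify.
80*(-49) + 33*(119) = 7 = 7 ✓

x = -49, y = 119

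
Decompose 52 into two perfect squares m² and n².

We need to find integers m, n > 0 such that m² + n² = 52.
Trying m = 4: n² = 52 - 4² = 52 - 16 = 36
n = 6
Check: 4² + 6² = 16 + 36 = 52 ✓

52 = 4² + 6²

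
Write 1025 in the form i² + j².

We need to find integers i, j > 0 such that i² + j² = 1025.
Trying i = 1: j² = 1025 - 1² = 1025 - 1 = 1024
j = 32
Check: 1² + 32² = 1 + 1024 = 1025 ✓

1025 = 1² + 32²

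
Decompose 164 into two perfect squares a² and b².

We need to find integers a, b > 0 such that a² + b² = 164.
Trying a = 8: b² = 164 - 8² = 164 - 64 = 100
b = 10
Check: 8² + 10² = 64 + 100 = 164 ✓

164 = 8² + 10²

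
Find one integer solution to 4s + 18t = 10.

Step 1: Check solvability.
gcd(4, 18) = 2
Since 2 divides 10, solutions exist.

Step 2: Apply extended Euclidean algorithm to find gcd.
We find integers such that 4*x0 + 18*y0 = 2

Step 3: Scale the particular solution.
Multiply by 10/2 = 5:
s = -20, t = 5

Step 4: Verify.
4*(-20) + 18*(5) = 10 = 10 ✓

s = -20, t = 5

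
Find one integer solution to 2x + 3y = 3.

Step 1: Check solvability.
gcd(2, 3) = 1
Since 1 divides 3, solutions exist.

Step 2: Apply extended Euclidean algorithm to find gcd.
We find integers such that 2*x0 + 3*y0 = 1

Step 3: Scale the particular solution.
Multiply by 3/1 = 3:
x = -3, y = 3

Step 4: Verify.
2*(-3) + 3*(3) = 3 = 3 ✓

x = -3, y = 3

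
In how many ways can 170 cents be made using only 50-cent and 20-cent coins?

We need non-negative integers (x, y) with 50x + 20y = 170.
For each x from 0 to 3, check if (170 - 50x) is a non-negative multiple of 20.
Solutions (x, y): (1,6), (3,1)
Count: 2

2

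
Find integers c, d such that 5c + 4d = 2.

Step 1: Check solvability.
gcd(5, 4) = 1
Since 1 divides 2, solutions exist.

Step 2: Apply extended Euclidean algorithm to find gcd.
We find integers such that 5*x0 + 4*y0 = 1

Step 3: Scale the particular solution.
Multiply by 2/1 = 2:
c = 2, d = -2

Step 4: Verify.
5*(2) + 4*(-2) = 2 = 2 ✓

c = 2, d = -2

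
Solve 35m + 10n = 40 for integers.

Step 1: Check solvability.
gcd(35, 10) = 5
Since 5 divides 40, solutions exist.

Step 2: Apply extended Euclidean algorithm to find gcd.
We find integers such that 35*x0 + 10*y0 = 5

Step 3: Scale the particular solution.
Multiply by 40/5 = 8:
m = 8, n = -24

Step 4: Verify.
35*(8) + 10*(-24) = 40 = 40 ✓

m = 8, n = -24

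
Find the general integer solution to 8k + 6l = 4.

Step 1: Compute gcd(8, 6) = 2.
Since 2 divides 4, solutions exist.

Step 2: Find a particular solution using extended Euclidean algorithm.
We get k₀ = 2, l₀ = -2.
Check: 8*2 + 6*-2 = 4 = 4 ✓

Step 3: Write the general solution.
k = 2 + (6/2)t = 2 + 3t
l = -2 - (8/2)t = -2 - 4t
for any integer t.

k = 2 + 3t, l = -2 - 4t for integer t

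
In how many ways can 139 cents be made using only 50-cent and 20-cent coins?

We need non-negative integers (x, y) with 50x + 20y = 139.
For each x from 0 to 2, check if (139 - 50x) is a non-negative multiple of 20.
Solutions (x, y): none
Count: 0

0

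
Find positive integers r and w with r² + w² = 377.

We need to find integers r, w > 0 such that r² + w² = 377.
Trying r = 4: w² = 377 - 4² = 377 - 16 = 361
w = 19
Check: 4² + 19² = 16 + 361 = 377 ✓

377 = 4² + 19²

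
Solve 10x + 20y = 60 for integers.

Step 1: Check solvability.
gcd(10, 20) = 10
Since 10 divides 60, solutions exist.

Step 2: Apply extended Euclidean algorithm to find gcd.
We find integers such that 10*x0 + 20*y0 = 10

Step 3: Scale the particular solution.
Multiply by 60/10 = 6:
x = 6, y = 0

Step 4: Verify.
10*(6) + 20*(0) = 60 = 60 ✓

x = 6, y = 0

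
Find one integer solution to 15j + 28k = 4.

Step 1: Check solvability.
gcd(15, 28) = 1
Since 1 divides 4, solutions exist.

Step 2: Apply extended Euclidean algorithm to find gcd.
We find integers such that 15*x0 + 28*y0 = 1

Step 3: Scale the particular solution.
Multiply by 4/1 = 4:
j = -52, k = 28

Step 4: Verify.
15*(-52) + 28*(28) = 4 = 4 ✓

j = -52, k = 28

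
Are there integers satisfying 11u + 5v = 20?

Step 1: Compute gcd(11, 5).
gcd(11, 5) = 1

Step 2: Check divisibility.
Does 1 divide 20? 20 = 1 x 20, so yes.

By the theorem on linear Diophantine equations, 11u + 5v = 20 has integer solutions if and only if gcd(11, 5) divides 20. Since 1 | 20, solutions exist.

Yes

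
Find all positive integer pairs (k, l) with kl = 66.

The positive divisors of 66 are: 1, 2, 3, 6, 11, 22, 33, 66.
Each divisor d gives the pair (d, 66/d):
(1, 66), (2, 33), (3, 22), (6, 11), (11, 6), (22, 3), (33, 2), (66, 1)

(1, 66), (2, 33), (3, 22), (6, 11), (11, 6), (22, 3), (33, 2), (66, 1)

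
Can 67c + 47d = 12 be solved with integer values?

Step 1: Compute gcd(67, 47).
gcd(67, 47) = 1

Step 2: Check divisibility.
Does 1 divide 12? 12 = 1 x 12, so yes.

By the theorem on linear Diophantine equations, 67c + 47d = 12 has integer solutions if and only if gcd(67, 47) divides 12. Since 1 | 12, solutions exist.

Yes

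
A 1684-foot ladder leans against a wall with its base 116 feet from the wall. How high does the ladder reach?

The ladder, wall, and ground form a right triangle with hypotenuse 1684 and one leg 116.
By the Pythagorean theorem: h² = 1684² - 116² = 2835856 - 13456 = 2822400
h = √2822400 = 1680 feet

1680 feet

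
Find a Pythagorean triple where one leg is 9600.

We need the other leg and hypotenuse such that 9600² + x² = c².
Take x = 2394, c = 9894: 9600² + 2394² = 92160000 + 5731236 = 97891236 = 9894² ✓
Triple: (2394, 9600, 9894)

(2394, 9600, 9894)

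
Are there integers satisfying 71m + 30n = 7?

Step 1: Compute gcd(71, 30).
gcd(71, 30) = 1

Step 2: Check divisibility.
Does 1 divide 7? 7 = 1 x 7, so yes.

By the theorem on linear Diophantine equations, 71m + 30n = 7 has integer solutions if and only if gcd(71, 30) divides 7. Since 1 | 7, solutions exist.

Yes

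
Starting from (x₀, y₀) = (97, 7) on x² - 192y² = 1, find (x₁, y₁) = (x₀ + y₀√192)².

Solutions to x² - Dy² = 1 are generated by powers of (x₀ + y₀√D).
The next solution satisfies x₁ + y₁√192 = (x₀ + y₀√192)², giving:
x₁ = x₀² + 192y₀² = 97² + 192·7² = 9409 + 9408 = 18817
y₁ = 2x₀y₀ = 2·97·7 = 1358

Verify: 18817² - 192·1358² = 354079489 - 354079488 = 1 ✓

x = 18817, y = 1358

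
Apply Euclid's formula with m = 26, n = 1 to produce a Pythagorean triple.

a = m² - n² = 26² - 1² = 676 - 1 = 675
b = 2mn = 2·26·1 = 52
c = m² + n² = 676 + 1 = 677
Verify: 675² + 52² = 455625 + 2704 = 458329 = 677² ✓

(675, 52, 677)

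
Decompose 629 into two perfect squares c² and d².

We need to find integers c, d > 0 such that c² + d² = 629.
Trying c = 2: d² = 629 - 2² = 629 - 4 = 625
d = 25
Check: 2² + 25² = 4 + 625 = 629 ✓

629 = 2² + 25²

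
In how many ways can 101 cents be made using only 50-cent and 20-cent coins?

We need non-negative integers (x, y) with 50x + 20y = 101.
For each x from 0 to 2, check if (101 - 50x) is a non-negative multiple of 20.
Solutions (x, y): none
Count: 0

0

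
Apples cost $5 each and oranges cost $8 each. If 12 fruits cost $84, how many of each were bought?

Let a = apples, o = oranges.
a + o = 12
5a + 8o = 84
Substitute o = 12 - a:
5a + 8(12 - a) = 84
(5 - 8)a = 84 - 96
-3a = -12
a = 4, o = 12 - 4 = 8

Apples: 4, Oranges: 8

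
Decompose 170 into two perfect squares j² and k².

We need to find integers j, k > 0 such that j² + k² = 170.
Trying j = 1: k² = 170 - 1² = 170 - 1 = 169
k = 13
Check: 1² + 13² = 1 + 169 = 170 ✓

170 = 1² + 13²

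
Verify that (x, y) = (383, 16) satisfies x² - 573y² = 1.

Compute x² = 383² = 146689
Compute 573y² = 573·16² = 573·256 = 146688
x² - 573y² = 146689 - 146688 = 1
Since this equals 1, (383, 16) is a solution.

Yes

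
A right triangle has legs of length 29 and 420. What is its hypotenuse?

c² = a² + b² = 29² + 420² = 841 + 176400 = 177241
c = 421

421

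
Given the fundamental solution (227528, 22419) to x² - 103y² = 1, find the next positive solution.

Solutions to x² - Dy² = 1 are generated by powers of (x₀ + y₀√D).
The next solution satisfies x₁ + y₁√103 = (x₀ + y₀√103)², giving:
x₁ = x₀² + 103y₀² = 227528² + 103·22419² = 51768990784 + 51768990783 = 103537981567
y₁ = 2x₀y₀ = 2·227528·22419 = 10201900464

Verify: 103537981567² - 103·10201900464² = 10720113626968431775489 - 10720113626968431775488 = 1 ✓

x = 103537981567, y = 10201900464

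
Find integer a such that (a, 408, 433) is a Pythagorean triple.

a² = c² - b² = 433² - 408² = 187489 - 166464 = 21025
a = sqrt(21025) = 145

145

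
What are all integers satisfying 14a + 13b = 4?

Step 1: Compute gcd(14, 13) = 1.
Since 1 divides 4, solutions exist.

Step 2: Find a particular solution using extended Euclidean algorithm.
We get a₀ = 4, b₀ = -4.
Check: 14*4 + 13*-4 = 4 = 4 ✓

Step 3: Write the general solution.
a = 4 + (13/1)t = 4 + 13t
b = -4 - (14/1)t = -4 - 14t
for any integer t.

a = 4 + 13t, b = -4 - 14t for integer t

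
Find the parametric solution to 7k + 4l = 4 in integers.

Step 1: Compute gcd(7, 4) = 1.
Since 1 divides 4, solutions exist.

Step 2: Find a particular solution using extended Euclidean algorithm.
We get k₀ = -4, l₀ = 8.
Check: 7*-4 + 4*8 = 4 = 4 ✓

Step 3: Write the general solution.
k = -4 + (4/1)t = -4 + 4t
l = 8 - (7/1)t = 8 - 7t
for any integer t.

k = -4 + 4t, l = 8 - 7t for integer t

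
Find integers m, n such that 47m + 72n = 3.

Step 1: Check solvability.
gcd(47, 72) = 1
Since 1 divides 3, solutions exist.

Step 2: Apply extended Euclidean algorithm to find gcd.
We find integers such that 47*x0 + 72*y0 = 1

Step 3: Scale the particular solution.
Multiply by 3/1 = 3:
m = 69, n = -45

Step 4: Verify.
47*(69) + 72*(-45) = 3 = 3 ✓

m = 69, n = -45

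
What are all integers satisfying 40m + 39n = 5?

Step 1: Compute gcd(40, 39) = 1.
Since 1 divides 5, solutions exist.

Step 2: Find a particular solution using extended Euclidean algorithm.
We get m₀ = 5, n₀ = -5.
Check: 40*5 + 39*-5 = 5 = 5 ✓

Step 3: Write the general solution.
m = 5 + (39/1)t = 5 + 39t
n = -5 - (40/1)t = -5 - 40t
for any integer t.

m = 5 + 39t, n = -5 - 40t for integer t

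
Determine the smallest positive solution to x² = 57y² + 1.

We seek the smallest positive integers (x, y) with x² - 57y² = 1, i.e., x² = 57y² + 1.
Try successive y values:
y = 1: x² = 57·1² + 1 = 58, not a perfect square
y = 2: x² = 57·2² + 1 = 229, not a perfect square
y = 3: x² = 57·3² + 1 = 514, not a perfect square
... continuing the search (or via continued fractions) ...
y = 20: x² = 57·20² + 1 = 22801, x = 151 ✓

Verify: 151² - 57·20² = 22801 - 22800 = 1 ✓

x = 151, y = 20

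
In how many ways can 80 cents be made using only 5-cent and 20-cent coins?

We need non-negative integers (x, y) with 5x + 20y = 80.
For each x from 0 to 16, check if (80 - 5x) is a non-negative multiple of 20.
Solutions (x, y): (0,4), (4,3), (8,2), (12,1), ...
Count: 5

5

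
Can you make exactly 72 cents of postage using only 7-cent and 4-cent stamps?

We need non-negative x, y with 7x + 4y = 72.
gcd(7, 4) = 1 divides 72, so integer solutions exist.
Search for a non-negative one: x = 0 gives 4y = 72 - 0 = 72, so y = 18.
Check: 7·0 + 4·18 = 72 ✓

Yes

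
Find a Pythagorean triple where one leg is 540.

We need the other leg and hypotenuse such that 540² + x² = c².
Take x = 897, c = 1047: 540² + 897² = 291600 + 804609 = 1096209 = 1047² ✓
Triple: (897, 540, 1047)

(897, 540, 1047)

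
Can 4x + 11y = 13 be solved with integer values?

Step 1: Compute gcd(4, 11).
gcd(4, 11) = 1

Step 2: Check divisibility.
Does 1 divide 13? 13 = 1 x 13, so yes.

By the theorem on linear Diophantine equations, 4x + 11y = 13 has integer solutions if and only if gcd(4, 11) divides 13. Since 1 | 13, solutions exist.

Yes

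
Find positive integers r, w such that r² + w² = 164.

Search for r with 164 - r² a perfect square.
r = 8: 164 - 8² = 164 - 64 = 100 = 10² ✓
So r = 8, w = 10.

r = 8, w = 10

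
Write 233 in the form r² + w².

We need to find integers r, w > 0 such that r² + w² = 233.
Trying r = 8: w² = 233 - 8² = 233 - 64 = 169
w = 13
Check: 8² + 13² = 64 + 169 = 233 ✓

233 = 8² + 13²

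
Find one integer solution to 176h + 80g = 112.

Step 1: Check solvability.
gcd(176, 80) = 16
Since 16 divides 112, solutions exist.

Step 2: Apply extended Euclidean algorithm to find gcd.
We find integers such that 176*x0 + 80*y0 = 16

Step 3: Scale the particular solution.
Multiply by 112/16 = 7:
h = 7, g = -14

Step 4: Verify.
176*(7) + 80*(-14) = 112 = 112 ✓

h = 7, g = -14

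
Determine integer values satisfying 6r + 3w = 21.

Step 1: Check solvability.
gcd(6, 3) = 3
Since 3 divides 21, solutions exist.

Step 2: Apply extended Euclidean algorithm to find gcd.
We find integers such that 6*x0 + 3*y0 = 3

Step 3: Scale the particular solution.
Multiply by 21/3 = 7:
r = 0, w = 7

Step 4: Verify.
6*(0) + 3*(7) = 21 = 21 ✓

r = 0, w = 7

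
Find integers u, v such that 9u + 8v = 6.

Step 1: Check solvability.
gcd(9, 8) = 1
Since 1 divides 6, solutions exist.

Step 2: Apply extended Euclidean algorithm to find gcd.
We find integers such that 9*x0 + 8*y0 = 1

Step 3: Scale the particular solution.
Multiply by 6/1 = 6:
u = 6, v = -6

Step 4: Verify.
9*(6) + 8*(-6) = 6 = 6 ✓

u = 6, v = -6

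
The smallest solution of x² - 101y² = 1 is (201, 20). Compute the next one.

Solutions to x² - Dy² = 1 are generated by powers of (x₀ + y₀√D).
The next solution satisfies x₁ + y₁√101 = (x₀ + y₀√101)², giving:
x₁ = x₀² + 101y₀² = 201² + 101·20² = 40401 + 40400 = 80801
y₁ = 2x₀y₀ = 2·201·20 = 8040

Verify: 80801² - 101·8040² = 6528801601 - 6528801600 = 1 ✓

x = 80801, y = 8040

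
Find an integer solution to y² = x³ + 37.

Try small integer x values and check whether x³ + 37 is a perfect square.
x = 3: x³ + 37 = 3³ + 37 = 27 + 37 = 64
Is 64 a perfect square? 8² = 64 ✓
So (x, y) = (3, -8) is a solution.

x = 3, y = -8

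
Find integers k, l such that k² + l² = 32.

We need to find integers k, l > 0 such that k² + l² = 32.
Trying k = 4: l² = 32 - 4² = 32 - 16 = 16
l = 4
Check: 4² + 4² = 16 + 16 = 32 ✓

32 = 4² + 4²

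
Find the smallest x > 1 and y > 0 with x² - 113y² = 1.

We seek the smallest positive integers (x, y) with x² - 113y² = 1, i.e., x² = 113y² + 1.
Try successive y values:
y = 1: x² = 113·1² + 1 = 114, not a perfect square
y = 2: x² = 113·2² + 1 = 453, not a perfect square
y = 3: x² = 113·3² + 1 = 1018, not a perfect square
... continuing the search (or via continued fractions) ...
y = 113296: x² = 113·113296² + 1 = 1450466148609, x = 1204353 ✓

Verify: 1204353² - 113·113296² = 1450466148609 - 1450466148608 = 1 ✓

x = 1204353, y = 113296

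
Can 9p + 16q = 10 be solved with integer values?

Step 1: Compute gcd(9, 16).
gcd(9, 16) = 1

Step 2: Check divisibility.
Does 1 divide 10? 10 = 1 x 10, so yes.

By the theorem on linear Diophantine equations, 9p + 16q = 10 has integer solutions if and only if gcd(9, 16) divides 10. Since 1 | 10, solutions exist.

Yes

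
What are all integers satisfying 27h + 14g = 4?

Step 1: Compute gcd(27, 14) = 1.
Since 1 divides 4, solutions exist.

Step 2: Find a particular solution using extended Euclidean algorithm.
We get h₀ = -4, g₀ = 8.
Check: 27*-4 + 14*8 = 4 = 4 ✓

Step 3: Write the general solution.
h = -4 + (14/1)t = -4 + 14t
g = 8 - (27/1)t = 8 - 27t
for any integer t.

h = -4 + 14t, g = 8 - 27t for integer t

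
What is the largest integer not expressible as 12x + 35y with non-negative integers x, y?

For two coprime denominations a and b, the Frobenius number (largest value not representable as a non-negative combination) is ab - a - b.
Here gcd(12, 35) = 1, so they are coprime.
F(12, 35) = 12·35 - 12 - 35 = 420 - 47 = 373

373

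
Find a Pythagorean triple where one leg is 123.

We need the other leg and hypotenuse such that 123² + x² = c².
Take x = 836, c = 845: 123² + 836² = 15129 + 698896 = 714025 = 845² ✓
Triple: (123, 836, 845)

(123, 836, 845)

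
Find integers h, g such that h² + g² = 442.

We need to find integers h, g > 0 such that h² + g² = 442.
Trying h = 1: g² = 442 - 1² = 442 - 1 = 441
g = 21
Check: 1² + 21² = 1 + 441 = 442 ✓

442 = 1² + 21²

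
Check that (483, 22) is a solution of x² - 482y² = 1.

Compute x² = 483² = 233289
Compute 482y² = 482·22² = 482·484 = 233288
x² - 482y² = 233289 - 233288 = 1
Since this equals 1, (483, 22) is a solution.

Yes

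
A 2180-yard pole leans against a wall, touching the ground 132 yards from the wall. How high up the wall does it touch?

The ladder, wall, and ground form a right triangle with hypotenuse 2180 and one leg 132.
By the Pythagorean theorem: h² = 2180² - 132² = 4752400 - 17424 = 4734976
h = √4734976 = 2176 yards

2176 yards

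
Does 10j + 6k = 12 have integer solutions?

Step 1: Compute gcd(10, 6).
gcd(10, 6) = 2

Step 2: Check divisibility.
Does 2 divide 12? 12 = 2 x 6, so yes.

By the theorem on linear Diophantine equations, 10j + 6k = 12 has integer solutions if and only if gcd(10, 6) divides 12. Since 2 | 12, solutions exist.

Yes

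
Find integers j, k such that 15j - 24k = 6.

Step 1: Check solvability.
gcd(15, 24) = 3
Since 3 divides 6, solutions exist.

Step 2: Apply extended Euclidean algorithm to find gcd.
We find integers such that 15*x0 + 24*y0 = 3

Step 3: Scale the particular solution.
Multiply by 6/3 = 2:
j = -6, k = -4

Step 4: Verify.
15*(-6) - 24*(-4) = 6 = 6 ✓

j = -6, k = -4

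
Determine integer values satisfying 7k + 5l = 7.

Step 1: Check solvability.
gcd(7, 5) = 1
Since 1 divides 7, solutions exist.

Step 2: Apply extended Euclidean algorithm to find gcd.
We find integers such that 7*x0 + 5*y0 = 1

Step 3: Scale the particular solution.
Multiply by 7/1 = 7:
k = -14, l = 21

Step 4: Verify.
7*(-14) + 5*(21) = 7 = 7 ✓

k = -14, l = 21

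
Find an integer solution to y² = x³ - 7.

Try small integer x values and check whether x³ - 7 is a perfect square.
x = 2: x³ - 7 = 2³ - 7 = 8 - 7 = 1
Is 1 a perfect square? 1² = 1 ✓
So (x, y) = (2, 1) is a solution.

x = 2, y = 1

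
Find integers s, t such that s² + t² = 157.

We need to find integers s, t > 0 such that s² + t² = 157.
Trying s = 6: t² = 157 - 6² = 157 - 36 = 121
t = 11
Check: 6² + 11² = 36 + 121 = 157 ✓

157 = 6² + 11²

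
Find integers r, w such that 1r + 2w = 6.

Step 1: Check solvability.
gcd(1, 2) = 1
Since 1 divides 6, solutions exist.

Step 2: Apply extended Euclidean algorithm to find gcd.
We find integers such that 1*x0 + 2*y0 = 1

Step 3: Scale the particular solution.
Multiply by 6/1 = 6:
r = 6, w = 0

Step 4: Verify.
1*(6) + 2*(0) = 6 = 6 ✓

r = 6, w = 0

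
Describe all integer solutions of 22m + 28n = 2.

Step 1: Compute gcd(22, 28) = 2.
Since 2 divides 2, solutions exist.

Step 2: Find a particular solution using extended Euclidean algorithm.
We get m₀ = -5, n₀ = 4.
Check: 22*-5 + 28*4 = 2 = 2 ✓

Step 3: Write the general solution.
m = -5 + (28/2)t = -5 + 14t
n = 4 - (22/2)t = 4 - 11t
for any integer t.

m = -5 + 14t, n = 4 - 11t for integer t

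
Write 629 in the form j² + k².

We need to find integers j, k > 0 such that j² + k² = 629.
Trying j = 2: k² = 629 - 2² = 629 - 4 = 625
k = 25
Check: 2² + 25² = 4 + 625 = 629 ✓

629 = 2² + 25²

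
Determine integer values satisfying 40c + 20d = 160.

Step 1: Check solvability.
gcd(40, 20) = 20
Since 20 divides 160, solutions exist.

Step 2: Apply extended Euclidean algorithm to find gcd.
We find integers such that 40*x0 + 20*y0 = 20

Step 3: Scale the particular solution.
Multiply by 160/20 = 8:
c = 0, d = 8

Step 4: Verify.
40*(0) + 20*(8) = 160 = 160 ✓

c = 0, d = 8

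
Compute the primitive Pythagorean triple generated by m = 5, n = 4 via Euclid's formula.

a = m² - n² = 25 - 16 = 9
b = 2mn = 2·5·4 = 40
c = m² + n² = 25 + 16 = 41
Verify: 9² + 40² = 81 + 1600 = 1681 = 41² ✓

(9, 40, 41)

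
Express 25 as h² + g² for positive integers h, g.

We need to find integers h, g > 0 such that h² + g² = 25.
Trying h = 3: g² = 25 - 3² = 25 - 9 = 16
g = 4
Check: 3² + 4² = 9 + 16 = 25 ✓

25 = 3² + 4²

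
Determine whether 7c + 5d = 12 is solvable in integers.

Step 1: Compute gcd(7, 5).
gcd(7, 5) = 1

Step 2: Check divisibility.
Does 1 divide 12? 12 = 1 x 12, so yes.

By the theorem on linear Diophantine equations, 7c + 5d = 12 has integer solutions if and only if gcd(7, 5) divides 12. Since 1 | 12, solutions exist.

Yes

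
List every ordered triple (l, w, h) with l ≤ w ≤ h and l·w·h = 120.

Iterate l from 1 to ⌊120^(1/3)⌋. For each l dividing 120, iterate w ≥ l with w dividing 120/l, and set h = 120/(l·w).
Triples found (16): (1×1×120), (1×2×60), (1×3×40), (1×4×30), (1×5×24), (1×6×20), (1×8×15), (1×10×12), (2×2×30), (2×3×20), (2×4×15), (2×5×12), (2×6×10), (3×4×10), (3×5×8), (4×5×6)

(1×1×120), (1×2×60), (1×3×40), (1×4×30), (1×5×24), (1×6×20), (1×8×15), (1×10×12), (2×2×30), (2×3×20), (2×4×15), (2×5×12), (2×6×10), (3×4×10), (3×5×8), (4×5×6)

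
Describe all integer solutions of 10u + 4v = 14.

Step 1: Compute gcd(10, 4) = 2.
Since 2 divides 14, solutions exist.

Step 2: Find a particular solution using extended Euclidean algorithm.
We get u₀ = 7, v₀ = -14.
Check: 10*7 + 4*-14 = 14 = 14 ✓

Step 3: Write the general solution.
u = 7 + (4/2)t = 7 + 2t
v = -14 - (10/2)t = -14 - 5t
for any integer t.

u = 7 + 2t, v = -14 - 5t for integer t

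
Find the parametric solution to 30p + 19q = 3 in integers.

Step 1: Compute gcd(30, 19) = 1.
Since 1 divides 3, solutions exist.

Step 2: Find a particular solution using extended Euclidean algorithm.
We get p₀ = 21, q₀ = -33.
Check: 30*21 + 19*-33 = 3 = 3 ✓

Step 3: Write the general solution.
p = 21 + (19/1)t = 21 + 19t
q = -33 - (30/1)t = -33 - 30t
for any integer t.

p = 21 + 19t, q = -33 - 30t for integer t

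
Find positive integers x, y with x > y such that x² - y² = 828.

Factor: x² - y² = (x+y)(x-y) = 828.
We need two factors of 828 with the same parity.
Use x+y = 414 and x-y = 2 (product 414·2 = 828).
Adding: 2x = 416, so x = 208.
Subtracting: 2y = 412, so y = 206.
Check: 208² - 206² = 43264 - 42436 = 828 ✓

x = 208, y = 206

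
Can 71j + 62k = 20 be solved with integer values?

Step 1: Compute gcd(71, 62).
gcd(71, 62) = 1

Step 2: Check divisibility.
Does 1 divide 20? 20 = 1 x 20, so yes.

By the theorem on linear Diophantine equations, 71j + 62k = 20 has integer solutions if and only if gcd(71, 62) divides 20. Since 1 | 20, solutions exist.

Yes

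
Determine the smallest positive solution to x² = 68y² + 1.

We seek the smallest positive integers (x, y) with x² - 68y² = 1, i.e., x² = 68y² + 1.
Try successive y values:
y = 1: x² = 68·1² + 1 = 69, not a perfect square
y = 2: x² = 68·2² + 1 = 273, not a perfect square
y = 3: x² = 68·3² + 1 = 613, not a perfect square
... continuing the search (or via continued fractions) ...
y = 4: x² = 68·4² + 1 = 1089, x = 33 ✓

Verify: 33² - 68·4² = 1089 - 1088 = 1 ✓

x = 33, y = 4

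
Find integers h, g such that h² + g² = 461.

We need to find integers h, g > 0 such that h² + g² = 461.
Trying h = 10: g² = 461 - 10² = 461 - 100 = 361
g = 19
Check: 10² + 19² = 100 + 361 = 461 ✓

461 = 10² + 19²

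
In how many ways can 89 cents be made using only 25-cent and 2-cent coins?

We need non-negative integers (x, y) with 25x + 2y = 89.
For each x from 0 to 3, check if (89 - 25x) is a non-negative multiple of 2.
Solutions (x, y): (1,32), (3,7)
Count: 2

2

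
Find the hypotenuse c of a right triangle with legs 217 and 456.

c² = a² + b² = 217² + 456² = 47089 + 207936 = 255025
c = sqrt(255025) = 505

505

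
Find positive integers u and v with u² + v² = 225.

We need to find integers u, v > 0 such that u² + v² = 225.
Trying u = 9: v² = 225 - 9² = 225 - 81 = 144
v = 12
Check: 9² + 12² = 81 + 144 = 225 ✓

225 = 9² + 12²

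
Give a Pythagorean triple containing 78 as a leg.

We need the other leg and hypotenuse such that 78² + x² = c².
Take x = 504, c = 510: 78² + 504² = 6084 + 254016 = 260100 = 510² ✓
Triple: (78, 504, 510)

(78, 504, 510)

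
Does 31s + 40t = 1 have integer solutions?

Step 1: Compute gcd(31, 40).
gcd(31, 40) = 1

Step 2: Check divisibility.
Does 1 divide 1? 1 = 1 x 1, so yes.

By the theorem on linear Diophantine equations, 31s + 40t = 1 has integer solutions if and only if gcd(31, 40) divides 1. Since 1 | 1, solutions exist.

Yes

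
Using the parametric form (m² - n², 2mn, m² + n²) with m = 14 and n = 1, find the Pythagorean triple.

a = m² - n² = 196 - 1 = 195
b = 2mn = 2·14·1 = 28
c = m² + n² = 196 + 1 = 197
Verify: 195² + 28² = 38025 + 784 = 38809 = 197² ✓

(195, 28, 197)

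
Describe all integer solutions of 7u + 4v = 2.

Step 1: Compute gcd(7, 4) = 1.
Since 1 divides 2, solutions exist.

Step 2: Find a particular solution using extended Euclidean algorithm.
We get u₀ = -2, v₀ = 4.
Check: 7*-2 + 4*4 = 2 = 2 ✓

Step 3: Write the general solution.
u = -2 + (4/1)t = -2 + 4t
v = 4 - (7/1)t = 4 - 7t
for any integer t.

u = -2 + 4t, v = 4 - 7t for integer t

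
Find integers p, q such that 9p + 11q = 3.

Step 1: Check solvability.
gcd(9, 11) = 1
Since 1 divides 3, solutions exist.

Step 2: Apply extended Euclidean algorithm to find gcd.
We find integers such that 9*x0 + 11*y0 = 1

Step 3: Scale the particular solution.
Multiply by 3/1 = 3:
p = 15, q = -12

Step 4: Verify.
9*(15) + 11*(-12) = 3 = 3 ✓

p = 15, q = -12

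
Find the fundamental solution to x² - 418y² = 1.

We seek the smallest positive integers (x, y) with x² - 418y² = 1, i.e., x² = 418y² + 1.
Try successive y values:
y = 1: x² = 418·1² + 1 = 419, not a perfect square
y = 2: x² = 418·2² + 1 = 1673, not a perfect square
y = 3: x² = 418·3² + 1 = 3763, not a perfect square
... continuing the search (or via continued fractions) ...
y = 1656: x² = 418·1656² + 1 = 1146296449, x = 33857 ✓

Verify: 33857² - 418·1656² = 1146296449 - 1146296448 = 1 ✓

x = 33857, y = 1656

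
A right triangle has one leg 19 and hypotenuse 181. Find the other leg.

b² = c² - a² = 32761 - 361 = 32400
b = 180

180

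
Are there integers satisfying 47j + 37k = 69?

Step 1: Compute gcd(47, 37).
gcd(47, 37) = 1

Step 2: Check divisibility.
Does 1 divide 69? 69 = 1 x 69, so yes.

By the theorem on linear Diophantine equations, 47j + 37k = 69 has integer solutions if and only if gcd(47, 37) divides 69. Since 1 | 69, solutions exist.

Yes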